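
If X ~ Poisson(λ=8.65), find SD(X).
2.9411

We have X ~ Poisson(λ=8.65).

For a Poisson distribution with λ=8.65:
σ = √Var(X) = 2.9411

The standard deviation is the square root of the variance.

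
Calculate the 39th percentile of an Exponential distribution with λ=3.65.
0.1354

We have X ~ Exponential(λ=3.65).

We want to find x such that P(X ≤ x) = 0.39.

This is the 39th percentile, which means 39% of values fall below this point.

Using the inverse CDF (quantile function):
x = F⁻¹(0.39) = 0.1354

Verification: P(X ≤ 0.1354) = 0.39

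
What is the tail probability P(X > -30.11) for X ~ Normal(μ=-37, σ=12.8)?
0.295191

We have X ~ Normal(μ=-37, σ=12.8).

P(X > -30.11) = 1 - P(X ≤ -30.11)
                = 1 - F(-30.11)
                = 1 - 0.704809
                = 0.295191

So there's approximately a 29.5% chance that X exceeds -30.11.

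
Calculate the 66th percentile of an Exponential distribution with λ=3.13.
0.3447

We have X ~ Exponential(λ=3.13).

We want to find x such that P(X ≤ x) = 0.66.

This is the 66th percentile, which means 66% of values fall below this point.

Using the inverse CDF (quantile function):
x = F⁻¹(0.66) = 0.3447

Verification: P(X ≤ 0.3447) = 0.66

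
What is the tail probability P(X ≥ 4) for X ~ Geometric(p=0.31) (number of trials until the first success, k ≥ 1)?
0.328509

We have X ~ Geometric(p=0.31) (number of trials until the first success, k ≥ 1).

For discrete distributions, P(X ≥ 4) = 1 - P(X ≤ 3).

P(X ≤ 3) = 0.671491
P(X ≥ 4) = 1 - 0.671491 = 0.328509

So there's approximately a 32.9% chance that X is at least 4.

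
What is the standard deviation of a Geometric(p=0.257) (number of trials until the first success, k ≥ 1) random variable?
3.3540

We have X ~ Geometric(p=0.257) (number of trials until the first success, k ≥ 1).

For a Geometric distribution with p=0.257 (number of trials until the first success, k ≥ 1):
σ = √Var(X) = 3.3540

The standard deviation is the square root of the variance.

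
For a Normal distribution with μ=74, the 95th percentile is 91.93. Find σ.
σ = 10.9007

For X ~ Normal(μ, σ), the p-th percentile satisfies x = μ + z_p × σ,
where z_p = Φ⁻¹(p) is the standard normal quantile.

Step 1: z_{0.95} = Φ⁻¹(0.95) = 1.6449

Step 2: Solve for σ:
91.93 = 74 + 1.6449 × σ
σ = (91.93 - 74) / 1.6449
σ = 17.93 / 1.6449
σ = 10.9007

Verification: μ + z × σ = 74 + 1.6449 × 10.9007 = 91.93 ✓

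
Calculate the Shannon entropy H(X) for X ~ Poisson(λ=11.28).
2.6227 nats

We have X ~ Poisson(λ=11.28).

The Shannon entropy measures the uncertainty or information content of the distribution.

For a Poisson distribution with λ=11.28:
H(X) = 2.6227 nats

(In bits, this would be 3.7837 bits.)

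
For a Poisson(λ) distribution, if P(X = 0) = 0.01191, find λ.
λ = 4.4304

For a Poisson(λ) distribution, the PMF at 0 is:
P(X = 0) = λ^0 e^(-λ) / 0! = e^(-λ)

Given P(X = 0) = 0.01191:
e^(-λ) = 0.01191
-λ = ln(0.01191)
λ = -ln(0.01191) = 4.4304

Verification: e^(-4.4304) = 0.01191 ✓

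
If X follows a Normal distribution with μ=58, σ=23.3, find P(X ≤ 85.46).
0.880709

We have X ~ Normal(μ=58, σ=23.3).

The CDF gives us P(X ≤ k).

Using the CDF:
P(X ≤ 85.46) = 0.880709

This means there's approximately a 88.1% chance that X is at most 85.46.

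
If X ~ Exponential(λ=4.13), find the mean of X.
0.2421

We have X ~ Exponential(λ=4.13).

For an Exponential distribution with λ=4.13:
E[X] = 0.2421

This is the expected (average) value of X.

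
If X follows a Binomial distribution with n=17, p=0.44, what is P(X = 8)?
0.184969

We have X ~ Binomial(n=17, p=0.44).

For a Binomial distribution, the PMF gives us the probability of each outcome.

Using the PMF formula:
P(X = 8) = 0.184969

Rounded to 4 decimal places: 0.1850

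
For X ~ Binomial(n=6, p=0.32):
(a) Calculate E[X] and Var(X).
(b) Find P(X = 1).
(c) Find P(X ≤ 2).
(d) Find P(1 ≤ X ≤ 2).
(a) E[X] = 1.9200, Var(X) = 1.3056
(b) P(X = 1) = 0.279155
(c) P(X ≤ 2) = 0.706441
(d) P(1 ≤ X ≤ 2) = 0.607573

We have X ~ Binomial(n=6, p=0.32).

(a) Moments:
E[X] = 1.9200
Var(X) = 1.3056
σ = √Var(X) = 1.1426

(b) Point probability using PMF:
P(X = 1) = 0.279155

(c) Cumulative probability using CDF:
P(X ≤ 2) = F(2) = 0.706441

(d) Range probability:
P(1 ≤ X ≤ 2) = P(X ≤ 2) - P(X ≤ 0)
                   = F(2) - F(0)
                   = 0.706441 - 0.098867
                   = 0.607573

This means approximately 60.8% of outcomes fall in the interval [1, 2].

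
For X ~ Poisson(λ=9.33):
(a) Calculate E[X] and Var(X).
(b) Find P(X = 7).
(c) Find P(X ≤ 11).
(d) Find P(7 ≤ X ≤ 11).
(a) E[X] = 9.3300, Var(X) = 9.3300
(b) P(X = 7) = 0.108336
(c) P(X ≤ 11) = 0.769870
(d) P(7 ≤ X ≤ 11) = 0.591518

We have X ~ Poisson(λ=9.33).

(a) Moments:
E[X] = 9.3300
Var(X) = 9.3300
σ = √Var(X) = 3.0545

(b) Point probability using PMF:
P(X = 7) = 0.108336

(c) Cumulative probability using CDF:
P(X ≤ 11) = F(11) = 0.769870

(d) Range probability:
P(7 ≤ X ≤ 11) = P(X ≤ 11) - P(X ≤ 6)
                   = F(11) - F(6)
                   = 0.769870 - 0.178352
                   = 0.591518

This means approximately 59.2% of outcomes fall in the interval [7, 11].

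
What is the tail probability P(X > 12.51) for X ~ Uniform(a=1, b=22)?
0.451905

We have X ~ Uniform(a=1, b=22).

P(X > 12.51) = 1 - P(X ≤ 12.51)
                = 1 - F(12.51)
                = 1 - 0.548095
                = 0.451905

So there's approximately a 45.2% chance that X exceeds 12.51.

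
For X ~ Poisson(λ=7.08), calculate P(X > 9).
0.177708

We have X ~ Poisson(λ=7.08).

P(X > 9) = 1 - P(X ≤ 9)
                = 1 - F(9)
                = 1 - 0.822292
                = 0.177708

So there's approximately a 17.8% chance that X exceeds 9.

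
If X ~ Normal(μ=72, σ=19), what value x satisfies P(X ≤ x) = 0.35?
64.6789

We have X ~ Normal(μ=72, σ=19).

We want to find x such that P(X ≤ x) = 0.35.

This is the 35th percentile, which means 35% of values fall below this point.

Using the inverse CDF (quantile function):
x = F⁻¹(0.35) = 64.6789

Verification: P(X ≤ 64.6789) = 0.35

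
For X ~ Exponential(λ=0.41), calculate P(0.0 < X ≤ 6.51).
0.930685

We have X ~ Exponential(λ=0.41).

To find P(0.0 < X ≤ 6.51), we use:
P(0.0 < X ≤ 6.51) = P(X ≤ 6.51) - P(X ≤ 0.0)
                 = F(6.51) - F(0.0)
                 = 0.930685 - 0.000000
                 = 0.930685

So there's approximately a 93.1% chance that X falls in this range.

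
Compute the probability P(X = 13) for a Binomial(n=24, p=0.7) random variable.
0.042843

We have X ~ Binomial(n=24, p=0.7).

For a Binomial distribution, the PMF gives us the probability of each outcome.

Using the PMF formula:
P(X = 13) = 0.042843

Rounded to 4 decimal places: 0.0428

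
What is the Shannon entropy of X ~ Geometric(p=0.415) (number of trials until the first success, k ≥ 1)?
1.6352 nats

We have X ~ Geometric(p=0.415) (number of trials until the first success, k ≥ 1).

The Shannon entropy measures the uncertainty or information content of the distribution.

For a Geometric distribution with p=0.415 (number of trials until the first success, k ≥ 1):
H(X) = 1.6352 nats

(In bits, this would be 2.3592 bits.)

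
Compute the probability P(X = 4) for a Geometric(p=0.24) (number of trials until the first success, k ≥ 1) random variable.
0.105354

We have X ~ Geometric(p=0.24) (number of trials until the first success, k ≥ 1).

For a Geometric distribution, the PMF gives us the probability of each outcome.

Using the PMF formula:
P(X = 4) = 0.105354

Rounded to 4 decimal places: 0.1054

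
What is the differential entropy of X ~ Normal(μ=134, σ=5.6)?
3.1417 nats

We have X ~ Normal(μ=134, σ=5.6).

The differential entropy measures the uncertainty or information content of the distribution.

For a Normal distribution with μ=134, σ=5.6:
h(X) = 3.1417 nats

(In bits, this would be 4.5325 bits.)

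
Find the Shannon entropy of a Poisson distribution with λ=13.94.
2.7301 nats

We have X ~ Poisson(λ=13.94).

The Shannon entropy measures the uncertainty or information content of the distribution.

For a Poisson distribution with λ=13.94:
H(X) = 2.7301 nats

(In bits, this would be 3.9387 bits.)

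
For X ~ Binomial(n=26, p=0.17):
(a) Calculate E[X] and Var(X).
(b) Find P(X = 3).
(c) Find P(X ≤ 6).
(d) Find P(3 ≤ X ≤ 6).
(a) E[X] = 4.4200, Var(X) = 3.6686
(b) P(X = 3) = 0.175839
(c) P(X ≤ 6) = 0.860444
(d) P(3 ≤ X ≤ 6) = 0.703344

We have X ~ Binomial(n=26, p=0.17).

(a) Moments:
E[X] = 4.4200
Var(X) = 3.6686
σ = √Var(X) = 1.9154

(b) Point probability using PMF:
P(X = 3) = 0.175839

(c) Cumulative probability using CDF:
P(X ≤ 6) = F(6) = 0.860444

(d) Range probability:
P(3 ≤ X ≤ 6) = P(X ≤ 6) - P(X ≤ 2)
                   = F(6) - F(2)
                   = 0.860444 - 0.157100
                   = 0.703344

This means approximately 70.3% of outcomes fall in the interval [3, 6].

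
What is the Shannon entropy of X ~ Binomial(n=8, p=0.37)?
1.7236 nats

We have X ~ Binomial(n=8, p=0.37).

The Shannon entropy measures the uncertainty or information content of the distribution.

For a Binomial distribution with n=8, p=0.37:
H(X) = 1.7236 nats

(In bits, this would be 2.4866 bits.)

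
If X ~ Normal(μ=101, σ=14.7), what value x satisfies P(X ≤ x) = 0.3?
93.2913

We have X ~ Normal(μ=101, σ=14.7).

We want to find x such that P(X ≤ x) = 0.3.

This is the 30th percentile, which means 30% of values fall below this point.

Using the inverse CDF (quantile function):
x = F⁻¹(0.3) = 93.2913

Verification: P(X ≤ 93.2913) = 0.3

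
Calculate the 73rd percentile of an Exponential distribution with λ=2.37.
0.5525

We have X ~ Exponential(λ=2.37).

We want to find x such that P(X ≤ x) = 0.73.

This is the 73rd percentile, which means 73% of values fall below this point.

Using the inverse CDF (quantile function):
x = F⁻¹(0.73) = 0.5525

Verification: P(X ≤ 0.5525) = 0.73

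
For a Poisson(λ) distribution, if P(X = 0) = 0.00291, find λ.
λ = 5.8396

For a Poisson(λ) distribution, the PMF at 0 is:
P(X = 0) = λ^0 e^(-λ) / 0! = e^(-λ)

Given P(X = 0) = 0.00291:
e^(-λ) = 0.00291
-λ = ln(0.00291)
λ = -ln(0.00291) = 5.8396

Verification: e^(-5.8396) = 0.00291 ✓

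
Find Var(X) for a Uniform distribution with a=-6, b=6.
12.0000

We have X ~ Uniform(a=-6, b=6).

For a Uniform distribution with a=-6, b=6:
Var(X) = 12.0000

The variance measures the spread of the distribution around the mean.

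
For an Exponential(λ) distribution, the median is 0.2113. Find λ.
λ = 3.2804

For X ~ Exponential(λ), the CDF is F(x) = 1 - e^(-λx).
The median m satisfies F(m) = 0.5:
1 - e^(-λm) = 0.5
e^(-λm) = 0.5
λm = ln(2)
m = ln(2) / λ

Given m = 0.2113:
λ = ln(2) / 0.2113 = 0.693147 / 0.2113 = 3.2804

Verification: ln(2) / 3.2804 = 0.2113 ✓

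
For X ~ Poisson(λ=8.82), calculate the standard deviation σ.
2.9698

We have X ~ Poisson(λ=8.82).

For a Poisson distribution with λ=8.82:
σ = √Var(X) = 2.9698

The standard deviation is the square root of the variance.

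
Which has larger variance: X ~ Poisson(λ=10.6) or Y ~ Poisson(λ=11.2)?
Y has larger variance (11.2000 > 10.6000)

Compute the variance for each distribution:

X ~ Poisson(λ=10.6):
Var(X) = 10.6000

Y ~ Poisson(λ=11.2):
Var(Y) = 11.2000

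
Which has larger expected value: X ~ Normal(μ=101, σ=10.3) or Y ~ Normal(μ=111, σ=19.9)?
Y has larger mean (111.0000 > 101.0000)

Compute the expected value for each distribution:

X ~ Normal(μ=101, σ=10.3):
E[X] = 101.0000

Y ~ Normal(μ=111, σ=19.9):
E[Y] = 111.0000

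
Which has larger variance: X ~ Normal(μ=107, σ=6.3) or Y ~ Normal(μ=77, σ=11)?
Y has larger variance (121.0000 > 39.6900)

Compute the variance for each distribution:

X ~ Normal(μ=107, σ=6.3):
Var(X) = 39.6900

Y ~ Normal(μ=77, σ=11):
Var(Y) = 121.0000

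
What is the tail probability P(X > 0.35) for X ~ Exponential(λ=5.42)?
0.150018

We have X ~ Exponential(λ=5.42).

P(X > 0.35) = 1 - P(X ≤ 0.35)
                = 1 - F(0.35)
                = 1 - 0.849982
                = 0.150018

So there's approximately a 15.0% chance that X exceeds 0.35.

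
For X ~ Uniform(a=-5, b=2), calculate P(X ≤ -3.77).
0.175714

We have X ~ Uniform(a=-5, b=2).

The CDF gives us P(X ≤ k).

Using the CDF:
P(X ≤ -3.77) = 0.175714

This means there's approximately a 17.6% chance that X is at most -3.77.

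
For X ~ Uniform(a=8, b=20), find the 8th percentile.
8.9600

We have X ~ Uniform(a=8, b=20).

We want to find x such that P(X ≤ x) = 0.08.

This is the 8th percentile, which means 8% of values fall below this point.

Using the inverse CDF (quantile function):
x = F⁻¹(0.08) = 8.9600

Verification: P(X ≤ 8.9600) = 0.08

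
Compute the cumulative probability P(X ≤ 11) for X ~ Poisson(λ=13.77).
0.279918

We have X ~ Poisson(λ=13.77).

The CDF gives us P(X ≤ k).

Using the CDF:
P(X ≤ 11) = 0.279918

This means there's approximately a 28.0% chance that X is at most 11.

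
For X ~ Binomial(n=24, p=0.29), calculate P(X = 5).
0.130115

We have X ~ Binomial(n=24, p=0.29).

For a Binomial distribution, the PMF gives us the probability of each outcome.

Using the PMF formula:
P(X = 5) = 0.130115

Rounded to 4 decimal places: 0.1301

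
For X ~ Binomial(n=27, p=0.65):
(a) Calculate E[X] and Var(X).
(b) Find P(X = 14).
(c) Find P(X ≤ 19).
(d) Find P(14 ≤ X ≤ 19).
(a) E[X] = 17.5500, Var(X) = 6.1425
(b) P(X = 14) = 0.057012
(c) P(X ≤ 19) = 0.781662
(d) P(14 ≤ X ≤ 19) = 0.728039

We have X ~ Binomial(n=27, p=0.65).

(a) Moments:
E[X] = 17.5500
Var(X) = 6.1425
σ = √Var(X) = 2.4784

(b) Point probability using PMF:
P(X = 14) = 0.057012

(c) Cumulative probability using CDF:
P(X ≤ 19) = F(19) = 0.781662

(d) Range probability:
P(14 ≤ X ≤ 19) = P(X ≤ 19) - P(X ≤ 13)
                   = F(19) - F(13)
                   = 0.781662 - 0.053623
                   = 0.728039

This means approximately 72.8% of outcomes fall in the interval [14, 19].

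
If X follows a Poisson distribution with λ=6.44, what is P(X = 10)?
0.053981

We have X ~ Poisson(λ=6.44).

For a Poisson distribution, the PMF gives us the probability of each outcome.

Using the PMF formula:
P(X = 10) = 0.053981

Rounded to 4 decimal places: 0.0540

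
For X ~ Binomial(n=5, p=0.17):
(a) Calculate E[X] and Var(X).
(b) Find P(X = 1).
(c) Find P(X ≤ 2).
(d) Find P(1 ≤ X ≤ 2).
(a) E[X] = 0.8500, Var(X) = 0.7055
(b) P(X = 1) = 0.403396
(c) P(X ≤ 2) = 0.962546
(d) P(1 ≤ X ≤ 2) = 0.568642

We have X ~ Binomial(n=5, p=0.17).

(a) Moments:
E[X] = 0.8500
Var(X) = 0.7055
σ = √Var(X) = 0.8399

(b) Point probability using PMF:
P(X = 1) = 0.403396

(c) Cumulative probability using CDF:
P(X ≤ 2) = F(2) = 0.962546

(d) Range probability:
P(1 ≤ X ≤ 2) = P(X ≤ 2) - P(X ≤ 0)
                   = F(2) - F(0)
                   = 0.962546 - 0.393904
                   = 0.568642

This means approximately 56.9% of outcomes fall in the interval [1, 2].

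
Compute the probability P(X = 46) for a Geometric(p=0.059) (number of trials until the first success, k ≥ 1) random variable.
0.003823

We have X ~ Geometric(p=0.059) (number of trials until the first success, k ≥ 1).

For a Geometric distribution, the PMF gives us the probability of each outcome.

Using the PMF formula:
P(X = 46) = 0.003823

Rounded to 4 decimal places: 0.0038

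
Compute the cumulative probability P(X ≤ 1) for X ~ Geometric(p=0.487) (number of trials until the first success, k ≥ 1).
0.487000

We have X ~ Geometric(p=0.487) (number of trials until the first success, k ≥ 1).

The CDF gives us P(X ≤ k).

Using the CDF:
P(X ≤ 1) = 0.487000

This means there's approximately a 48.7% chance that X is at most 1.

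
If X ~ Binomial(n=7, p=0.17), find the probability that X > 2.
0.100520

We have X ~ Binomial(n=7, p=0.17).

P(X > 2) = 1 - P(X ≤ 2)
                = 1 - F(2)
                = 1 - 0.899480
                = 0.100520

So there's approximately a 10.1% chance that X exceeds 2.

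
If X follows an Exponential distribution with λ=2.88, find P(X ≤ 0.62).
0.832304

We have X ~ Exponential(λ=2.88).

The CDF gives us P(X ≤ k).

Using the CDF:
P(X ≤ 0.62) = 0.832304

This means there's approximately a 83.2% chance that X is at most 0.62.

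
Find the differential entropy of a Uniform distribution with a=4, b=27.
3.1355 nats

We have X ~ Uniform(a=4, b=27).

The differential entropy measures the uncertainty or information content of the distribution.

For a Uniform distribution with a=4, b=27:
h(X) = 3.1355 nats

(In bits, this would be 4.5236 bits.)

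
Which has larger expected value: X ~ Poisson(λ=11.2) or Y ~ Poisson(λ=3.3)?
X has larger mean (11.2000 > 3.3000)

Compute the expected value for each distribution:

X ~ Poisson(λ=11.2):
E[X] = 11.2000

Y ~ Poisson(λ=3.3):
E[Y] = 3.3000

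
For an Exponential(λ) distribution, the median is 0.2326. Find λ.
λ = 2.9800

For X ~ Exponential(λ), the CDF is F(x) = 1 - e^(-λx).
The median m satisfies F(m) = 0.5:
1 - e^(-λm) = 0.5
e^(-λm) = 0.5
λm = ln(2)
m = ln(2) / λ

Given m = 0.2326:
λ = ln(2) / 0.2326 = 0.693147 / 0.2326 = 2.9800

Verification: ln(2) / 2.9800 = 0.2326 ✓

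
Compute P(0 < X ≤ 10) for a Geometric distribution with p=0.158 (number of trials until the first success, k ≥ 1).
0.820890

We have X ~ Geometric(p=0.158) (number of trials until the first success, k ≥ 1).

To find P(0 < X ≤ 10), we use:
P(0 < X ≤ 10) = P(X ≤ 10) - P(X ≤ 0)
                 = F(10) - F(0)
                 = 0.820890 - 0.000000
                 = 0.820890

So there's approximately a 82.1% chance that X falls in this range.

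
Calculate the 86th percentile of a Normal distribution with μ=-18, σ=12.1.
-4.9281

We have X ~ Normal(μ=-18, σ=12.1).

We want to find x such that P(X ≤ x) = 0.86.

This is the 86th percentile, which means 86% of values fall below this point.

Using the inverse CDF (quantile function):
x = F⁻¹(0.86) = -4.9281

Verification: P(X ≤ -4.9281) = 0.86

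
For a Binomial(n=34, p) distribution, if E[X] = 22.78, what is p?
p = 0.67

For a Binomial(n, p) distribution:
E[X] = n × p

Given n = 34 and E[X] = 22.78:
22.78 = 34 × p
p = 22.78 / 34 = 0.67

Verification: Binomial(34, 0.67) has E[X] = 22.78 ✓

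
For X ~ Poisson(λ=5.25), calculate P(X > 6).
0.275209

We have X ~ Poisson(λ=5.25).

P(X > 6) = 1 - P(X ≤ 6)
                = 1 - F(6)
                = 1 - 0.724791
                = 0.275209

So there's approximately a 27.5% chance that X exceeds 6.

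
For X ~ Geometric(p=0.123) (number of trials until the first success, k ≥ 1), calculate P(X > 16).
0.122460

We have X ~ Geometric(p=0.123) (number of trials until the first success, k ≥ 1).

P(X > 16) = 1 - P(X ≤ 16)
                = 1 - F(16)
                = 1 - 0.877540
                = 0.122460

So there's approximately a 12.2% chance that X exceeds 16.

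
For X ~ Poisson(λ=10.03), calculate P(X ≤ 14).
0.914970

We have X ~ Poisson(λ=10.03).

The CDF gives us P(X ≤ k).

Using the CDF:
P(X ≤ 14) = 0.914970

This means there's approximately a 91.5% chance that X is at most 14.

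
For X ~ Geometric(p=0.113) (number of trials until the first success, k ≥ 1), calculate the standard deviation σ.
8.3346

We have X ~ Geometric(p=0.113) (number of trials until the first success, k ≥ 1).

For a Geometric distribution with p=0.113 (number of trials until the first success, k ≥ 1):
σ = √Var(X) = 8.3346

The standard deviation is the square root of the variance.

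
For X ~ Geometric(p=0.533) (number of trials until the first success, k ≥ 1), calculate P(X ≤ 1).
0.533000

We have X ~ Geometric(p=0.533) (number of trials until the first success, k ≥ 1).

The CDF gives us P(X ≤ k).

Using the CDF:
P(X ≤ 1) = 0.533000

This means there's approximately a 53.3% chance that X is at most 1.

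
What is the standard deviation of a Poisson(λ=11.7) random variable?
3.4205

We have X ~ Poisson(λ=11.7).

For a Poisson distribution with λ=11.7:
σ = √Var(X) = 3.4205

The standard deviation is the square root of the variance.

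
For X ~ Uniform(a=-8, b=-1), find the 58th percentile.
-3.9400

We have X ~ Uniform(a=-8, b=-1).

We want to find x such that P(X ≤ x) = 0.58.

This is the 58th percentile, which means 58% of values fall below this point.

Using the inverse CDF (quantile function):
x = F⁻¹(0.58) = -3.9400

Verification: P(X ≤ -3.9400) = 0.58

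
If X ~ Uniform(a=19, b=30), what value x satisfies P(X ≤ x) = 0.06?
19.6600

We have X ~ Uniform(a=19, b=30).

We want to find x such that P(X ≤ x) = 0.06.

This is the 6th percentile, which means 6% of values fall below this point.

Using the inverse CDF (quantile function):
x = F⁻¹(0.06) = 19.6600

Verification: P(X ≤ 19.6600) = 0.06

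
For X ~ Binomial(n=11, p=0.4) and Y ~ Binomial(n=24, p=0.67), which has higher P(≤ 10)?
X has higher probability (P(X ≤ 10) = 1.0000 > P(Y ≤ 10) = 0.0094)

Compute P(≤ 10) for each distribution:

X ~ Binomial(n=11, p=0.4):
P(X ≤ 10) = 1.0000

Y ~ Binomial(n=24, p=0.67):
P(Y ≤ 10) = 0.0094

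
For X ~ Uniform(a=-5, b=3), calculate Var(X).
5.3333

We have X ~ Uniform(a=-5, b=3).

For a Uniform distribution with a=-5, b=3:
Var(X) = 5.3333

The variance measures the spread of the distribution around the mean.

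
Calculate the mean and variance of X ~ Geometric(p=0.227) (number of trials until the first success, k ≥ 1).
E[X] = 4.4053, Var(X) = 15.0013

We have X ~ Geometric(p=0.227) (number of trials until the first success, k ≥ 1).

For a Geometric distribution with p=0.227 (number of trials until the first success, k ≥ 1):

Expected value:
E[X] = 4.4053

Variance:
Var(X) = 15.0013

Standard deviation:
σ = √Var(X) = 3.8731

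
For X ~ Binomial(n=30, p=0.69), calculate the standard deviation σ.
2.5332

We have X ~ Binomial(n=30, p=0.69).

For a Binomial distribution with n=30, p=0.69:
σ = √Var(X) = 2.5332

The standard deviation is the square root of the variance.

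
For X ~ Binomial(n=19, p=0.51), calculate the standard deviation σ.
2.1790

We have X ~ Binomial(n=19, p=0.51).

For a Binomial distribution with n=19, p=0.51:
σ = √Var(X) = 2.1790

The standard deviation is the square root of the variance.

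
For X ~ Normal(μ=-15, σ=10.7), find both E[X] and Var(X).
E[X] = -15.0000, Var(X) = 114.4900

We have X ~ Normal(μ=-15, σ=10.7).

For a Normal distribution with μ=-15, σ=10.7:

Expected value:
E[X] = -15.0000

Variance:
Var(X) = 114.4900

Standard deviation:
σ = √Var(X) = 10.7000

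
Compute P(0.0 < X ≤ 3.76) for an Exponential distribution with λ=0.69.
0.925309

We have X ~ Exponential(λ=0.69).

To find P(0.0 < X ≤ 3.76), we use:
P(0.0 < X ≤ 3.76) = P(X ≤ 3.76) - P(X ≤ 0.0)
                 = F(3.76) - F(0.0)
                 = 0.925309 - 0.000000
                 = 0.925309

So there's approximately a 92.5% chance that X falls in this range.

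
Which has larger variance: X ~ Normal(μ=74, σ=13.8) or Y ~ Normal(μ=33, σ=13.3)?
X has larger variance (190.4400 > 176.8900)

Compute the variance for each distribution:

X ~ Normal(μ=74, σ=13.8):
Var(X) = 190.4400

Y ~ Normal(μ=33, σ=13.3):
Var(Y) = 176.8900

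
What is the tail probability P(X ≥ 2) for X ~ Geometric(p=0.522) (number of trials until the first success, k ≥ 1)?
0.478000

We have X ~ Geometric(p=0.522) (number of trials until the first success, k ≥ 1).

For discrete distributions, P(X ≥ 2) = 1 - P(X ≤ 1).

P(X ≤ 1) = 0.522000
P(X ≥ 2) = 1 - 0.522000 = 0.478000

So there's approximately a 47.8% chance that X is at least 2.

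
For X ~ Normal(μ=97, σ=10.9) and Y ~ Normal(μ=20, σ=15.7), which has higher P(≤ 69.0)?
Y has higher probability (P(Y ≤ 69.0) = 0.9991 > P(X ≤ 69.0) = 0.0051)

Compute P(≤ 69.0) for each distribution:

X ~ Normal(μ=97, σ=10.9):
P(X ≤ 69.0) = 0.0051

Y ~ Normal(μ=20, σ=15.7):
P(Y ≤ 69.0) = 0.9991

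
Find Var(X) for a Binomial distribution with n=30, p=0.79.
4.9770

We have X ~ Binomial(n=30, p=0.79).

For a Binomial distribution with n=30, p=0.79:
Var(X) = 4.9770

The variance measures the spread of the distribution around the mean.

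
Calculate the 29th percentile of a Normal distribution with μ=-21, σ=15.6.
-29.6328

We have X ~ Normal(μ=-21, σ=15.6).

We want to find x such that P(X ≤ x) = 0.29.

This is the 29th percentile, which means 29% of values fall below this point.

Using the inverse CDF (quantile function):
x = F⁻¹(0.29) = -29.6328

Verification: P(X ≤ -29.6328) = 0.29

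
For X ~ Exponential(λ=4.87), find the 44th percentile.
0.1191

We have X ~ Exponential(λ=4.87).

We want to find x such that P(X ≤ x) = 0.44.

This is the 44th percentile, which means 44% of values fall below this point.

Using the inverse CDF (quantile function):
x = F⁻¹(0.44) = 0.1191

Verification: P(X ≤ 0.1191) = 0.44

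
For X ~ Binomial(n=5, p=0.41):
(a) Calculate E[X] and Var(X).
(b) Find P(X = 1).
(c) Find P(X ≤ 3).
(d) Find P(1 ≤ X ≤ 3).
(a) E[X] = 2.0500, Var(X) = 1.2095
(b) P(X = 1) = 0.248406
(c) P(X ≤ 3) = 0.905054
(d) P(1 ≤ X ≤ 3) = 0.833562

We have X ~ Binomial(n=5, p=0.41).

(a) Moments:
E[X] = 2.0500
Var(X) = 1.2095
σ = √Var(X) = 1.0998

(b) Point probability using PMF:
P(X = 1) = 0.248406

(c) Cumulative probability using CDF:
P(X ≤ 3) = F(3) = 0.905054

(d) Range probability:
P(1 ≤ X ≤ 3) = P(X ≤ 3) - P(X ≤ 0)
                   = F(3) - F(0)
                   = 0.905054 - 0.071492
                   = 0.833562

This means approximately 83.4% of outcomes fall in the interval [1, 3].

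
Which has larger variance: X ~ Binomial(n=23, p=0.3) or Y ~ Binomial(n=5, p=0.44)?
X has larger variance (4.8300 > 1.2320)

Compute the variance for each distribution:

X ~ Binomial(n=23, p=0.3):
Var(X) = 4.8300

Y ~ Binomial(n=5, p=0.44):
Var(Y) = 1.2320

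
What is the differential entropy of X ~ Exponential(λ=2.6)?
0.0445 nats

We have X ~ Exponential(λ=2.6).

The differential entropy measures the uncertainty or information content of the distribution.

For an Exponential distribution with λ=2.6:
h(X) = 0.0445 nats

(In bits, this would be 0.0642 bits.)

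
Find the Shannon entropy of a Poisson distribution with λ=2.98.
1.9278 nats

We have X ~ Poisson(λ=2.98).

The Shannon entropy measures the uncertainty or information content of the distribution.

For a Poisson distribution with λ=2.98:
H(X) = 1.9278 nats

(In bits, this would be 2.7812 bits.)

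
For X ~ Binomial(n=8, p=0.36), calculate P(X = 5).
0.088765

We have X ~ Binomial(n=8, p=0.36).

For a Binomial distribution, the PMF gives us the probability of each outcome.

Using the PMF formula:
P(X = 5) = 0.088765

Rounded to 4 decimal places: 0.0888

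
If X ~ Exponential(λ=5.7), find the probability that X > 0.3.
0.180866

We have X ~ Exponential(λ=5.7).

P(X > 0.3) = 1 - P(X ≤ 0.3)
                = 1 - F(0.3)
                = 1 - 0.819134
                = 0.180866

So there's approximately a 18.1% chance that X exceeds 0.3.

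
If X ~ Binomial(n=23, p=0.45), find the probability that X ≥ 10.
0.636378

We have X ~ Binomial(n=23, p=0.45).

For discrete distributions, P(X ≥ 10) = 1 - P(X ≤ 9).

P(X ≤ 9) = 0.363622
P(X ≥ 10) = 1 - 0.363622 = 0.636378

So there's approximately a 63.6% chance that X is at least 10.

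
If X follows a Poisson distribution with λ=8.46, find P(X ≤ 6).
0.260466

We have X ~ Poisson(λ=8.46).

The CDF gives us P(X ≤ k).

Using the CDF:
P(X ≤ 6) = 0.260466

This means there's approximately a 26.0% chance that X is at most 6.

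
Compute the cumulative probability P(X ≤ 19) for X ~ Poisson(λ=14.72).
0.890243

We have X ~ Poisson(λ=14.72).

The CDF gives us P(X ≤ k).

Using the CDF:
P(X ≤ 19) = 0.890243

This means there's approximately a 89.0% chance that X is at most 19.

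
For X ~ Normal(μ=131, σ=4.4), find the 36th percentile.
129.4228

We have X ~ Normal(μ=131, σ=4.4).

We want to find x such that P(X ≤ x) = 0.36.

This is the 36th percentile, which means 36% of values fall below this point.

Using the inverse CDF (quantile function):
x = F⁻¹(0.36) = 129.4228

Verification: P(X ≤ 129.4228) = 0.36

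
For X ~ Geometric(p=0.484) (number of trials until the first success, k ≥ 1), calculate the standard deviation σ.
1.4842

We have X ~ Geometric(p=0.484) (number of trials until the first success, k ≥ 1).

For a Geometric distribution with p=0.484 (number of trials until the first success, k ≥ 1):
σ = √Var(X) = 1.4842

The standard deviation is the square root of the variance.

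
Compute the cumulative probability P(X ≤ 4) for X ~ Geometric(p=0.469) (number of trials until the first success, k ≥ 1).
0.920498

We have X ~ Geometric(p=0.469) (number of trials until the first success, k ≥ 1).

The CDF gives us P(X ≤ k).

Using the CDF:
P(X ≤ 4) = 0.920498

This means there's approximately a 92.0% chance that X is at most 4.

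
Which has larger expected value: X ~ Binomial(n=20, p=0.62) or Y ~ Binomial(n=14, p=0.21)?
X has larger mean (12.4000 > 2.9400)

Compute the expected value for each distribution:

X ~ Binomial(n=20, p=0.62):
E[X] = 12.4000

Y ~ Binomial(n=14, p=0.21):
E[Y] = 2.9400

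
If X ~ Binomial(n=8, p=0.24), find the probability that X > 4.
0.022955

We have X ~ Binomial(n=8, p=0.24).

P(X > 4) = 1 - P(X ≤ 4)
                = 1 - F(4)
                = 1 - 0.977045
                = 0.022955

So there's approximately a 2.3% chance that X exceeds 4.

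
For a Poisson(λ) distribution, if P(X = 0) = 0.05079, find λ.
λ = 2.9801

For a Poisson(λ) distribution, the PMF at 0 is:
P(X = 0) = λ^0 e^(-λ) / 0! = e^(-λ)

Given P(X = 0) = 0.05079:
e^(-λ) = 0.05079
-λ = ln(0.05079)
λ = -ln(0.05079) = 2.9801

Verification: e^(-2.9801) = 0.05079 ✓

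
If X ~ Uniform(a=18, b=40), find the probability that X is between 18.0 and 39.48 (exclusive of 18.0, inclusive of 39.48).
0.976364

We have X ~ Uniform(a=18, b=40).

To find P(18.0 < X ≤ 39.48), we use:
P(18.0 < X ≤ 39.48) = P(X ≤ 39.48) - P(X ≤ 18.0)
                 = F(39.48) - F(18.0)
                 = 0.976364 - 0.000000
                 = 0.976364

So there's approximately a 97.6% chance that X falls in this range.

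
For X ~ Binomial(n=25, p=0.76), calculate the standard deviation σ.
2.1354

We have X ~ Binomial(n=25, p=0.76).

For a Binomial distribution with n=25, p=0.76:
σ = √Var(X) = 2.1354

The standard deviation is the square root of the variance.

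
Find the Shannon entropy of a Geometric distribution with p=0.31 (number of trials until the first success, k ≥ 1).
1.9971 nats

We have X ~ Geometric(p=0.31) (number of trials until the first success, k ≥ 1).

The Shannon entropy measures the uncertainty or information content of the distribution.

For a Geometric distribution with p=0.31 (number of trials until the first success, k ≥ 1):
H(X) = 1.9971 nats

(In bits, this would be 2.8812 bits.)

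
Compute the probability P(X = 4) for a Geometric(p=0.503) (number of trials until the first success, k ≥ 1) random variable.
0.061750

We have X ~ Geometric(p=0.503) (number of trials until the first success, k ≥ 1).

For a Geometric distribution, the PMF gives us the probability of each outcome.

Using the PMF formula:
P(X = 4) = 0.061750

Rounded to 4 decimal places: 0.0618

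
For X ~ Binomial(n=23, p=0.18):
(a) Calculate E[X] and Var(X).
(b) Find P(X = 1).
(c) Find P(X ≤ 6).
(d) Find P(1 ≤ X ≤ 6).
(a) E[X] = 4.1400, Var(X) = 3.3948
(b) P(X = 1) = 0.052590
(c) P(X ≤ 6) = 0.895564
(d) P(1 ≤ X ≤ 6) = 0.885148

We have X ~ Binomial(n=23, p=0.18).

(a) Moments:
E[X] = 4.1400
Var(X) = 3.3948
σ = √Var(X) = 1.8425

(b) Point probability using PMF:
P(X = 1) = 0.052590

(c) Cumulative probability using CDF:
P(X ≤ 6) = F(6) = 0.895564

(d) Range probability:
P(1 ≤ X ≤ 6) = P(X ≤ 6) - P(X ≤ 0)
                   = F(6) - F(0)
                   = 0.895564 - 0.010416
                   = 0.885148

This means approximately 88.5% of outcomes fall in the interval [1, 6].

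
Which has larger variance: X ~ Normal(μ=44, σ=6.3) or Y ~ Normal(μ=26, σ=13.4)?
Y has larger variance (179.5600 > 39.6900)

Compute the variance for each distribution:

X ~ Normal(μ=44, σ=6.3):
Var(X) = 39.6900

Y ~ Normal(μ=26, σ=13.4):
Var(Y) = 179.5600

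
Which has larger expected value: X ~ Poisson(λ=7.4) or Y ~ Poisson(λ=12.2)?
Y has larger mean (12.2000 > 7.4000)

Compute the expected value for each distribution:

X ~ Poisson(λ=7.4):
E[X] = 7.4000

Y ~ Poisson(λ=12.2):
E[Y] = 12.2000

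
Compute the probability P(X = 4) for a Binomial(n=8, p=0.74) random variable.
0.095922

We have X ~ Binomial(n=8, p=0.74).

For a Binomial distribution, the PMF gives us the probability of each outcome.

Using the PMF formula:
P(X = 4) = 0.095922

Rounded to 4 decimal places: 0.0959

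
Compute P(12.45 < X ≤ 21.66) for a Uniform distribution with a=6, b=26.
0.460500

We have X ~ Uniform(a=6, b=26).

To find P(12.45 < X ≤ 21.66), we use:
P(12.45 < X ≤ 21.66) = P(X ≤ 21.66) - P(X ≤ 12.45)
                 = F(21.66) - F(12.45)
                 = 0.783000 - 0.322500
                 = 0.460500

So there's approximately a 46.1% chance that X falls in this range.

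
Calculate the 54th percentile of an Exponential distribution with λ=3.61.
0.2151

We have X ~ Exponential(λ=3.61).

We want to find x such that P(X ≤ x) = 0.54.

This is the 54th percentile, which means 54% of values fall below this point.

Using the inverse CDF (quantile function):
x = F⁻¹(0.54) = 0.2151

Verification: P(X ≤ 0.2151) = 0.54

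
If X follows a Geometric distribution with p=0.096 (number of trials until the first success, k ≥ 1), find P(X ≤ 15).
0.779947

We have X ~ Geometric(p=0.096) (number of trials until the first success, k ≥ 1).

The CDF gives us P(X ≤ k).

Using the CDF:
P(X ≤ 15) = 0.779947

This means there's approximately a 78.0% chance that X is at most 15.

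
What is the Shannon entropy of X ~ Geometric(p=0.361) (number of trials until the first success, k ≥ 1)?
1.8116 nats

We have X ~ Geometric(p=0.361) (number of trials until the first success, k ≥ 1).

The Shannon entropy measures the uncertainty or information content of the distribution.

For a Geometric distribution with p=0.361 (number of trials until the first success, k ≥ 1):
H(X) = 1.8116 nats

(In bits, this would be 2.6136 bits.)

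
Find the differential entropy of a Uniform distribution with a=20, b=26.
1.7918 nats

We have X ~ Uniform(a=20, b=26).

The differential entropy measures the uncertainty or information content of the distribution.

For a Uniform distribution with a=20, b=26:
h(X) = 1.7918 nats

(In bits, this would be 2.5850 bits.)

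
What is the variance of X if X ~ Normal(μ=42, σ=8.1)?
65.6100

We have X ~ Normal(μ=42, σ=8.1).

For a Normal distribution with μ=42, σ=8.1:
Var(X) = 65.6100

The variance measures the spread of the distribution around the mean.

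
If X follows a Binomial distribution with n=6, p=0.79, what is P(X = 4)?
0.257655

We have X ~ Binomial(n=6, p=0.79).

For a Binomial distribution, the PMF gives us the probability of each outcome.

Using the PMF formula:
P(X = 4) = 0.257655

Rounded to 4 decimal places: 0.2577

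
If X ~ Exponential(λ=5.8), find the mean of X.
0.1724

We have X ~ Exponential(λ=5.8).

For an Exponential distribution with λ=5.8:
E[X] = 0.1724

This is the expected (average) value of X.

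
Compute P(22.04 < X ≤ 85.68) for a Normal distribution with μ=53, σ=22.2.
0.847930

We have X ~ Normal(μ=53, σ=22.2).

To find P(22.04 < X ≤ 85.68), we use:
P(22.04 < X ≤ 85.68) = P(X ≤ 85.68) - P(X ≤ 22.04)
                 = F(85.68) - F(22.04)
                 = 0.929499 - 0.081569
                 = 0.847930

So there's approximately a 84.8% chance that X falls in this range.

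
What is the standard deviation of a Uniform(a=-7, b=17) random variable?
6.9282

We have X ~ Uniform(a=-7, b=17).

For a Uniform distribution with a=-7, b=17:
σ = √Var(X) = 6.9282

The standard deviation is the square root of the variance.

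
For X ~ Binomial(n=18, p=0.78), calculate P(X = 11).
0.051612

We have X ~ Binomial(n=18, p=0.78).

For a Binomial distribution, the PMF gives us the probability of each outcome.

Using the PMF formula:
P(X = 11) = 0.051612

Rounded to 4 decimal places: 0.0516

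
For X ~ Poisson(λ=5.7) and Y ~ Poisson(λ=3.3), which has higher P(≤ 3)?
Y has higher probability (P(Y ≤ 3) = 0.5803 > P(X ≤ 3) = 0.1800)

Compute P(≤ 3) for each distribution:

X ~ Poisson(λ=5.7):
P(X ≤ 3) = 0.1800

Y ~ Poisson(λ=3.3):
P(Y ≤ 3) = 0.5803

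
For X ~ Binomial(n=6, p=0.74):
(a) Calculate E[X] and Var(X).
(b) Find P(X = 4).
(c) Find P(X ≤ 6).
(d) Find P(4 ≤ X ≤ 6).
(a) E[X] = 4.4400, Var(X) = 1.1544
(b) P(X = 4) = 0.304064
(c) P(X ≤ 6) = 1.000000
(d) P(4 ≤ X ≤ 6) = 0.814435

We have X ~ Binomial(n=6, p=0.74).

(a) Moments:
E[X] = 4.4400
Var(X) = 1.1544
σ = √Var(X) = 1.0744

(b) Point probability using PMF:
P(X = 4) = 0.304064

(c) Cumulative probability using CDF:
P(X ≤ 6) = F(6) = 1.000000

(d) Range probability:
P(4 ≤ X ≤ 6) = P(X ≤ 6) - P(X ≤ 3)
                   = F(6) - F(3)
                   = 1.000000 - 0.185565
                   = 0.814435

This means approximately 81.4% of outcomes fall in the interval [4, 6].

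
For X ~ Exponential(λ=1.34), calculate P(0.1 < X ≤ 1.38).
0.717227

We have X ~ Exponential(λ=1.34).

To find P(0.1 < X ≤ 1.38), we use:
P(0.1 < X ≤ 1.38) = P(X ≤ 1.38) - P(X ≤ 0.1)
                 = F(1.38) - F(0.1)
                 = 0.842637 - 0.125410
                 = 0.717227

So there's approximately a 71.7% chance that X falls in this range.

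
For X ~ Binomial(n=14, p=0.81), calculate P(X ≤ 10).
0.267894

We have X ~ Binomial(n=14, p=0.81).

The CDF gives us P(X ≤ k).

Using the CDF:
P(X ≤ 10) = 0.267894

This means there's approximately a 26.8% chance that X is at most 10.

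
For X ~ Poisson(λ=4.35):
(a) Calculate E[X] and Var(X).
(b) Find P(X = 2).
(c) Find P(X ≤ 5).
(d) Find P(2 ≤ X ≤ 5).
(a) E[X] = 4.3500, Var(X) = 4.3500
(b) P(X = 2) = 0.122115
(c) P(X ≤ 5) = 0.728318
(d) P(2 ≤ X ≤ 5) = 0.659267

We have X ~ Poisson(λ=4.35).

(a) Moments:
E[X] = 4.3500
Var(X) = 4.3500
σ = √Var(X) = 2.0857

(b) Point probability using PMF:
P(X = 2) = 0.122115

(c) Cumulative probability using CDF:
P(X ≤ 5) = F(5) = 0.728318

(d) Range probability:
P(2 ≤ X ≤ 5) = P(X ≤ 5) - P(X ≤ 1)
                   = F(5) - F(1)
                   = 0.728318 - 0.069051
                   = 0.659267

This means approximately 65.9% of outcomes fall in the interval [2, 5].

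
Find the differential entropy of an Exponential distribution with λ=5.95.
-0.7834 nats

We have X ~ Exponential(λ=5.95).

The differential entropy measures the uncertainty or information content of the distribution.

For an Exponential distribution with λ=5.95:
h(X) = -0.7834 nats

(In bits, this would be -1.1302 bits.)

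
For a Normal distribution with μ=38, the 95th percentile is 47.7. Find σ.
σ = 5.8972

For X ~ Normal(μ, σ), the p-th percentile satisfies x = μ + z_p × σ,
where z_p = Φ⁻¹(p) is the standard normal quantile.

Step 1: z_{0.95} = Φ⁻¹(0.95) = 1.6449

Step 2: Solve for σ:
47.7 = 38 + 1.6449 × σ
σ = (47.7 - 38) / 1.6449
σ = 9.70 / 1.6449
σ = 5.8972

Verification: μ + z × σ = 38 + 1.6449 × 5.8972 = 47.70 ✓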